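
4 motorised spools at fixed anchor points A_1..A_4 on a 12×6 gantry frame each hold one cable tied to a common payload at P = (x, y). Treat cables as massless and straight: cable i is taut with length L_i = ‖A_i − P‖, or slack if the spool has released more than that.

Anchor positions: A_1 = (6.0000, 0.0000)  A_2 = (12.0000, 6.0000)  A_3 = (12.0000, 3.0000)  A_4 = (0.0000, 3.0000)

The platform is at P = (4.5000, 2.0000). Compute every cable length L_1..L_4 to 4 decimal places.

cable 1: Δx=1.5000, Δy=-2.0000; L_1 = √(Δx²+Δy²) = 2.5000
cable 2: Δx=7.5000, Δy=4.0000; L_2 = √(Δx²+Δy²) = 8.5000
cable 3: Δx=7.5000, Δy=1.0000; L_3 = √(Δx²+Δy²) = 7.5664
cable 4: Δx=-4.5000, Δy=1.0000; L_4 = √(Δx²+Δy²) = 4.6098

(2.5000, 8.5000, 7.5664, 4.6098)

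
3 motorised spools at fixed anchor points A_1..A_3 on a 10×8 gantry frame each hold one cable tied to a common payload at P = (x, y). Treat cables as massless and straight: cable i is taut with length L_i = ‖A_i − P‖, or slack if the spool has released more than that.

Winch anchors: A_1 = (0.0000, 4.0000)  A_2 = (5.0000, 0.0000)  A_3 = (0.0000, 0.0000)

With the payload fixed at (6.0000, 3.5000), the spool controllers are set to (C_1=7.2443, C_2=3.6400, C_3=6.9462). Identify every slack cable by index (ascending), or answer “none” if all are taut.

cable 1: L_1 = ‖A_1−P‖ = 6.0208;  C_1 = 7.2443 → slack
cable 2: L_2 = ‖A_2−P‖ = 3.6401;  C_2 = 3.6400 → taut
cable 3: L_3 = ‖A_3−P‖ = 6.9462;  C_3 = 6.9462 → taut

1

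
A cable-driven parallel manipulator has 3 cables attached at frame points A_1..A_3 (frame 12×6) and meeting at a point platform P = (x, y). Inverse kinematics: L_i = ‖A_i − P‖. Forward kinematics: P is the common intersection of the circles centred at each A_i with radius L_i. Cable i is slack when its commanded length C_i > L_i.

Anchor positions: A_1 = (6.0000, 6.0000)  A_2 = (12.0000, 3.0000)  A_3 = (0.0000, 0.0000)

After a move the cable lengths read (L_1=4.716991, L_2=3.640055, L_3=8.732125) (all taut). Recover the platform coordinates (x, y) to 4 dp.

(8.5000, 2.0000)

expand ‖A_i−P‖²=L_i² and subtract eq 1 (c_i ≔ ‖A_i‖²−L_i²)
c_1 = 36.0000+36.0000−22.2500 = 49.7500
eq1−eq2 → [-12.0000  6.0000]·P = -90.0000
eq1−eq3 → [12.0000  12.0000]·P = 126.0000
2×2 solve → P = (8.5000, 2.0000)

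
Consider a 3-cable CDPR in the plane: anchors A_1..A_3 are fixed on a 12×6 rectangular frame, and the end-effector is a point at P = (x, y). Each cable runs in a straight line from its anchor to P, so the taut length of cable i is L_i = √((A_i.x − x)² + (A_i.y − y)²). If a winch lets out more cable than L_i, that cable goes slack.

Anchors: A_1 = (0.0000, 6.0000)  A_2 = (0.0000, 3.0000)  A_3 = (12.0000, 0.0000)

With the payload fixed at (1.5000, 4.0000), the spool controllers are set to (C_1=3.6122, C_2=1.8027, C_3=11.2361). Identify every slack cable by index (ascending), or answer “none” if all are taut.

i=1: geometric 2.5000 vs commanded 3.6122 ⇒ slack
i=2: geometric 1.8028 vs commanded 1.8027 ⇒ taut
i=3: geometric 11.2361 vs commanded 11.2361 ⇒ taut

1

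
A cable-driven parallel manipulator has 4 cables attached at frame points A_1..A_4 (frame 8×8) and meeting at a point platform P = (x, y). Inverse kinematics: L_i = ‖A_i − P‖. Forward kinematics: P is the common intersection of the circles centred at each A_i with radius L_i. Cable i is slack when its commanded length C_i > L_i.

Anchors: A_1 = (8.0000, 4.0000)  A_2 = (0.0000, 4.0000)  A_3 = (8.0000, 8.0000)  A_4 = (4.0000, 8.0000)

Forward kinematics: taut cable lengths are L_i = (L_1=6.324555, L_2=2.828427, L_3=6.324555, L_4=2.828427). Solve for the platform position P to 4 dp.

(2.0000, 6.0000)

circle eqns → linear via eq_j − eq_1; set q_j = A_j·A_j − L_j²
q_1 = 64.0000+16.0000−40.0000 = 40.0000
16.0000·x + 0.0000·y = q_1−q_2 = 32.0000
0.0000·x − 8.0000·y = q_1−q_3 = -48.0000
8.0000·x − 8.0000·y = q_1−q_4 = -32.0000
solve first two rows → x=2.0000, y=6.0000
check cable 4: ‖A_4−P‖² = 8.0000 ≈ L_4² = 8.0000 ✓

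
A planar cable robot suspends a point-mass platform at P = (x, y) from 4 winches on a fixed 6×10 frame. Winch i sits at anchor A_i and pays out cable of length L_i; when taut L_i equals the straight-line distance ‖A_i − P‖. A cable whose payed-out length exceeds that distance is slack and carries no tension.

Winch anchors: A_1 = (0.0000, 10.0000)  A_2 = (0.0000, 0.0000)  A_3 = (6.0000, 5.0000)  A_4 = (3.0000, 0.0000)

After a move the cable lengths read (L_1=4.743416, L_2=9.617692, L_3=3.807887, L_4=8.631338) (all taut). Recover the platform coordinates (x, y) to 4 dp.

(4.5000, 8.5000)

expand ‖A_i−P‖²=L_i² and subtract eq 1 (k_i ≔ ‖A_i‖²−L_i²)
k_1 = 0.0000+100.0000−22.5000 = 77.5000
eq1−eq2 → [0.0000  20.0000]·P = 170.0000
eq1−eq3 → [-12.0000  10.0000]·P = 31.0000
eq1−eq4 → [-6.0000  20.0000]·P = 143.0000
2×2 solve → P = (4.5000, 8.5000)
check cable 4: ‖A_4−P‖² = 74.5000 ≈ L_4² = 74.5000 ✓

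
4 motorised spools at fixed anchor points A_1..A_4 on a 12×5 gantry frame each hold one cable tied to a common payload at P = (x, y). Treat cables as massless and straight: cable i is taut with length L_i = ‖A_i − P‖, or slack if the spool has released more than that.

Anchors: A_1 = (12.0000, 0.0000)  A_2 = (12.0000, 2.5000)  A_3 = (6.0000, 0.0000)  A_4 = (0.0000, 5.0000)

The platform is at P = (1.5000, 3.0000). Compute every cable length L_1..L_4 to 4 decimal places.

cable 1: Δx=10.5000, Δy=-3.0000; L_1 = √(Δx²+Δy²) = 10.9202
cable 2: Δx=10.5000, Δy=-0.5000; L_2 = √(Δx²+Δy²) = 10.5119
cable 3: Δx=4.5000, Δy=-3.0000; L_3 = √(Δx²+Δy²) = 5.4083
cable 4: Δx=-1.5000, Δy=2.0000; L_4 = √(Δx²+Δy²) = 2.5000

(10.9202, 10.5119, 5.4083, 2.5000)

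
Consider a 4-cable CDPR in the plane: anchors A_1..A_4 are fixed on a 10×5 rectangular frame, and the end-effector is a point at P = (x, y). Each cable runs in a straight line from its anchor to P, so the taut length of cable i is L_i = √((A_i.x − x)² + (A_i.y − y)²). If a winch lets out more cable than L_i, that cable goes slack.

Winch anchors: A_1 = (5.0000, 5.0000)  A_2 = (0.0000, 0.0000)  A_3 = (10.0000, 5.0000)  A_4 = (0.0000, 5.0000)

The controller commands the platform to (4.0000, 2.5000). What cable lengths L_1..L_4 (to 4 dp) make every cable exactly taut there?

(2.6926, 4.7170, 6.5000, 4.7170)

L_1 = √((5.0000−4.0000)² + (5.0000−2.5000)²) = 2.6926
L_2 = √((0.0000−4.0000)² + (0.0000−2.5000)²) = 4.7170
L_3 = √((10.0000−4.0000)² + (5.0000−2.5000)²) = 6.5000
L_4 = √((0.0000−4.0000)² + (5.0000−2.5000)²) = 4.7170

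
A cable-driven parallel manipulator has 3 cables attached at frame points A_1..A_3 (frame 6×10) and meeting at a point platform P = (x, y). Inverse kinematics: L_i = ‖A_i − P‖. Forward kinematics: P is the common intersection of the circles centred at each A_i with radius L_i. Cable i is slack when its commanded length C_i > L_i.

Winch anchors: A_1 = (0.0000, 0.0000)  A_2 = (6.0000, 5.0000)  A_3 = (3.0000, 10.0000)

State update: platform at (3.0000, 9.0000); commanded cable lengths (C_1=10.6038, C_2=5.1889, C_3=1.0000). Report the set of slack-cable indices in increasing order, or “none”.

1, 2

i=1: geometric 9.4868 vs commanded 10.6038 ⇒ slack
i=2: geometric 5.0000 vs commanded 5.1889 ⇒ slack
i=3: geometric 1.0000 vs commanded 1.0000 ⇒ taut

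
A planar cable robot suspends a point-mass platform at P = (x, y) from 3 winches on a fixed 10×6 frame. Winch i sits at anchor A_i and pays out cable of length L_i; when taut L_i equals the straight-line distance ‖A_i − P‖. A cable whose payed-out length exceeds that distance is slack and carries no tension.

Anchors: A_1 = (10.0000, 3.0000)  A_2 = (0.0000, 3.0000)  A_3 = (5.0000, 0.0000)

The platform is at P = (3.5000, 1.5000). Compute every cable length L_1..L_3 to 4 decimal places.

L_1 = √((10.0000−3.5000)² + (3.0000−1.5000)²) = 6.6708
L_2 = √((0.0000−3.5000)² + (3.0000−1.5000)²) = 3.8079
L_3 = √((5.0000−3.5000)² + (0.0000−1.5000)²) = 2.1213

(6.6708, 3.8079, 2.1213)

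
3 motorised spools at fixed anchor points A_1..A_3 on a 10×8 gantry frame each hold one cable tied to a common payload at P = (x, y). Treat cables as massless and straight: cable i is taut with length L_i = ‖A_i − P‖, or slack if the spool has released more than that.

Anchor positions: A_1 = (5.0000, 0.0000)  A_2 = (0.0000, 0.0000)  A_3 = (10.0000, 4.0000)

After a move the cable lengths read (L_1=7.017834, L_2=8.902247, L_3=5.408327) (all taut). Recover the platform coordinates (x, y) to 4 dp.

(5.5000, 7.0000)

each cable: (A_i−P)·(A_i−P) = L_i²; let c_i = ‖A_i‖²−L_i²
c_1 = 25.0000+0.0000−49.2500 = -24.2500
row 1: 10.0000x + 0.0000y = 55.0000  (c_2=-79.2500)
row 2: -10.0000x − 8.0000y = -111.0000  (c_3=86.7500)
Cramer on rows 1–2 → x = 5.5000, y = 7.0000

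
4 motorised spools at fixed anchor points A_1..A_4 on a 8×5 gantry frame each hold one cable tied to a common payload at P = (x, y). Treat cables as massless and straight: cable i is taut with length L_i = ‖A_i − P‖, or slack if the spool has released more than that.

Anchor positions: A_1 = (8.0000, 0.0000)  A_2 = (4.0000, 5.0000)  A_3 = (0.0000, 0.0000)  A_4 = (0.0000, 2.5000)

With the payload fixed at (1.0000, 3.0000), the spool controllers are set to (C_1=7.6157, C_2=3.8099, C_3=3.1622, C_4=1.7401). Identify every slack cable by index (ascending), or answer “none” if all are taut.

i=1: geometric 7.6158 vs commanded 7.6157 ⇒ taut
i=2: geometric 3.6056 vs commanded 3.8099 ⇒ slack
i=3: geometric 3.1623 vs commanded 3.1622 ⇒ taut
i=4: geometric 1.1180 vs commanded 1.7401 ⇒ slack

2, 4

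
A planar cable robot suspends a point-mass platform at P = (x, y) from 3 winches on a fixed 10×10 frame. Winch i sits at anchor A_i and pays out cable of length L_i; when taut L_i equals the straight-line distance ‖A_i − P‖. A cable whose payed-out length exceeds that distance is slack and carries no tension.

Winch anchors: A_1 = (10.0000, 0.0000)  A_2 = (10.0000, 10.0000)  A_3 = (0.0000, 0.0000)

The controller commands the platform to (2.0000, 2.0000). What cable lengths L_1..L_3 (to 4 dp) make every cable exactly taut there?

cable 1: Δx=8.0000, Δy=-2.0000; L_1 = √(Δx²+Δy²) = 8.2462
cable 2: Δx=8.0000, Δy=8.0000; L_2 = √(Δx²+Δy²) = 11.3137
cable 3: Δx=-2.0000, Δy=-2.0000; L_3 = √(Δx²+Δy²) = 2.8284

(8.2462, 11.3137, 2.8284)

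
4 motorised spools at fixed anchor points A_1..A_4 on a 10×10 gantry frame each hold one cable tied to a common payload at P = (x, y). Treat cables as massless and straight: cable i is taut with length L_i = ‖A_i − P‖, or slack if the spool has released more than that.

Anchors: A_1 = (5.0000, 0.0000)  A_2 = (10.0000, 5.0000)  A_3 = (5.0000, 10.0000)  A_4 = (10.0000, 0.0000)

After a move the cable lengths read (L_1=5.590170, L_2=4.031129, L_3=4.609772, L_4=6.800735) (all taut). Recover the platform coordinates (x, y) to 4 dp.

each cable: (A_i−P)·(A_i−P) = L_i²; let q_i = ‖A_i‖²−L_i²
q_1 = 25.0000+0.0000−31.2500 = -6.2500
row 1: -10.0000x − 10.0000y = -115.0000  (q_2=108.7500)
row 2: 0.0000x − 20.0000y = -110.0000  (q_3=103.7500)
row 3: -10.0000x + 0.0000y = -60.0000  (q_4=53.7500)
Cramer on rows 1–2 → x = 6.0000, y = 5.5000
check cable 4: ‖A_4−P‖² = 46.2500 ≈ L_4² = 46.2500 ✓

(6.0000, 5.5000)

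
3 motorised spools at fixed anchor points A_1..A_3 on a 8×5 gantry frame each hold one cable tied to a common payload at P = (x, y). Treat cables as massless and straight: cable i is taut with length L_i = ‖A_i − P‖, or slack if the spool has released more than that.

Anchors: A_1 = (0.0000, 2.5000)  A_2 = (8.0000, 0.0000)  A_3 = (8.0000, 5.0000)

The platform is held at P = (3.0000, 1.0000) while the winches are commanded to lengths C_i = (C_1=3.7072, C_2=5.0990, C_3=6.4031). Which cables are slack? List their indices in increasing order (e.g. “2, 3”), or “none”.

i=1: geometric 3.3541 vs commanded 3.7072 ⇒ slack
i=2: geometric 5.0990 vs commanded 5.0990 ⇒ taut
i=3: geometric 6.4031 vs commanded 6.4031 ⇒ taut

1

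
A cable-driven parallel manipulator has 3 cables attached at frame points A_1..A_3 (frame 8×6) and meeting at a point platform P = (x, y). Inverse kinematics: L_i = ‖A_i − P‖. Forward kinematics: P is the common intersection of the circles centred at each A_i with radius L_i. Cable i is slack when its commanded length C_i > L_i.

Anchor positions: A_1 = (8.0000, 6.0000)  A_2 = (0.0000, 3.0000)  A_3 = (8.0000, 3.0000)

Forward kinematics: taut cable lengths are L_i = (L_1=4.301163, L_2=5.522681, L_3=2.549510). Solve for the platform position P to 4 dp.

(5.5000, 2.5000)

expand ‖A_i−P‖²=L_i² and subtract eq 1 (q_i ≔ ‖A_i‖²−L_i²)
q_1 = 64.0000+36.0000−18.5000 = 81.5000
eq1−eq2 → [16.0000  6.0000]·P = 103.0000
eq1−eq3 → [0.0000  6.0000]·P = 15.0000
2×2 solve → P = (5.5000, 2.5000)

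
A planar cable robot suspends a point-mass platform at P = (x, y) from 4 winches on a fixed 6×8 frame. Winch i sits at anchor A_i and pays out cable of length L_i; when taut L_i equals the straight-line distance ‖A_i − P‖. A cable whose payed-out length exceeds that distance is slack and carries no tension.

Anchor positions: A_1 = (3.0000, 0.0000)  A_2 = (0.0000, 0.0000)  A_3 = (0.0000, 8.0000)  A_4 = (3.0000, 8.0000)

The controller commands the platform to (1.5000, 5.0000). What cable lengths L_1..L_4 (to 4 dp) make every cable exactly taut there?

(5.2202, 5.2202, 3.3541, 3.3541)

cable 1: Δx=1.5000, Δy=-5.0000; L_1 = √(Δx²+Δy²) = 5.2202
cable 2: Δx=-1.5000, Δy=-5.0000; L_2 = √(Δx²+Δy²) = 5.2202
cable 3: Δx=-1.5000, Δy=3.0000; L_3 = √(Δx²+Δy²) = 3.3541
cable 4: Δx=1.5000, Δy=3.0000; L_4 = √(Δx²+Δy²) = 3.3541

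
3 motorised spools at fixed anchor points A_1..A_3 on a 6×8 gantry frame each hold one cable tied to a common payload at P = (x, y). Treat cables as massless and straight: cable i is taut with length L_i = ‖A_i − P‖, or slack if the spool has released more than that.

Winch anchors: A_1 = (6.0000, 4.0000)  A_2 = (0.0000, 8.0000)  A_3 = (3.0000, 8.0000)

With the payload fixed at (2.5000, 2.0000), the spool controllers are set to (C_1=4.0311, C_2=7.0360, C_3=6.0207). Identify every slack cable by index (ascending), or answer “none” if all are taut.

cable 1: √((3.5000)²+(2.0000)²)=4.0311, C_1=4.0311: taut
cable 2: √((-2.5000)²+(6.0000)²)=6.5000, C_2=7.0360: slack
cable 3: √((0.5000)²+(6.0000)²)=6.0208, C_3=6.0207: taut

2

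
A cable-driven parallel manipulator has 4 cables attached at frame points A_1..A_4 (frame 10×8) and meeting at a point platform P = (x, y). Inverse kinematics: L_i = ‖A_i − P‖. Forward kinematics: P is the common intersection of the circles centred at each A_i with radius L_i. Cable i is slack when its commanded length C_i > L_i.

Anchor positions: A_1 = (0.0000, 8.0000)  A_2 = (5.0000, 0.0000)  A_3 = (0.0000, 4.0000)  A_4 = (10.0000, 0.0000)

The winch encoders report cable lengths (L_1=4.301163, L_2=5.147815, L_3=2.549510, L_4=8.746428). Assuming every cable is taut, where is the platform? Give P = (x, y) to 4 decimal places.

expand ‖A_i−P‖²=L_i² and subtract eq 1 (c_i ≔ ‖A_i‖²−L_i²)
c_1 = 0.0000+64.0000−18.5000 = 45.5000
eq1−eq2 → [-10.0000  16.0000]·P = 47.0000
eq1−eq3 → [0.0000  8.0000]·P = 36.0000
eq1−eq4 → [-20.0000  16.0000]·P = 22.0000
2×2 solve → P = (2.5000, 4.5000)
check cable 4: ‖A_4−P‖² = 76.5000 ≈ L_4² = 76.5000 ✓

(2.5000, 4.5000)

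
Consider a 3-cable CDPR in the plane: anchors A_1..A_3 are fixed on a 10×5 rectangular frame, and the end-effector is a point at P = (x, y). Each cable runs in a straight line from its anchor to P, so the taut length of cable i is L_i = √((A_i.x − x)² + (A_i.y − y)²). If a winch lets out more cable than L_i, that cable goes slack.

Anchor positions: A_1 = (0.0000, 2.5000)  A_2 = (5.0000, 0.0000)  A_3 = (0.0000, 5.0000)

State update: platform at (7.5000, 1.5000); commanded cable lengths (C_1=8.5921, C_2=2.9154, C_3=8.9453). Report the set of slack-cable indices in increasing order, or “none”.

1, 3

cable 1: √((-7.5000)²+(1.0000)²)=7.5664, C_1=8.5921: slack
cable 2: √((-2.5000)²+(-1.5000)²)=2.9155, C_2=2.9154: taut
cable 3: √((-7.5000)²+(3.5000)²)=8.2765, C_3=8.9453: slack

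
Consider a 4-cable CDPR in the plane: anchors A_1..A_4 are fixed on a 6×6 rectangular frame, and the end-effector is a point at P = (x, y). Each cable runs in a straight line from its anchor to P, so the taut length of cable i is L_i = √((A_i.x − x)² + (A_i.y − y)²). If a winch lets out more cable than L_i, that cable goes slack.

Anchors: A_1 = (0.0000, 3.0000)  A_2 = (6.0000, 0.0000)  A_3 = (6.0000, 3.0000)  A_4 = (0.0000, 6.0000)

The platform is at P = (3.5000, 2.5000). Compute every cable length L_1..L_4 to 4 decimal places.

L_1 = √((0.0000−3.5000)² + (3.0000−2.5000)²) = 3.5355
L_2 = √((6.0000−3.5000)² + (0.0000−2.5000)²) = 3.5355
L_3 = √((6.0000−3.5000)² + (3.0000−2.5000)²) = 2.5495
L_4 = √((0.0000−3.5000)² + (6.0000−2.5000)²) = 4.9497

(3.5355, 3.5355, 2.5495, 4.9497)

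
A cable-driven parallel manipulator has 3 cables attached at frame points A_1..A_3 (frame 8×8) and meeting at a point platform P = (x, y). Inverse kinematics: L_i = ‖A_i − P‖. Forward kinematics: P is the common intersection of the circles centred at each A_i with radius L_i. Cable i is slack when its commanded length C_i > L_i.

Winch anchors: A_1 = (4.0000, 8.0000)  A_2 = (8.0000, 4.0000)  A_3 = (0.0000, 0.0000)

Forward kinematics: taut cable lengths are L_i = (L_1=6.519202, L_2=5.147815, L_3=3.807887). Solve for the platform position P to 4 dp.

(3.5000, 1.5000)

circle eqns → linear via eq_j − eq_1; set q_j = A_j·A_j − L_j²
q_1 = 16.0000+64.0000−42.5000 = 37.5000
-8.0000·x + 8.0000·y = q_1−q_2 = -16.0000
8.0000·x + 16.0000·y = q_1−q_3 = 52.0000
solve first two rows → x=3.5000, y=1.5000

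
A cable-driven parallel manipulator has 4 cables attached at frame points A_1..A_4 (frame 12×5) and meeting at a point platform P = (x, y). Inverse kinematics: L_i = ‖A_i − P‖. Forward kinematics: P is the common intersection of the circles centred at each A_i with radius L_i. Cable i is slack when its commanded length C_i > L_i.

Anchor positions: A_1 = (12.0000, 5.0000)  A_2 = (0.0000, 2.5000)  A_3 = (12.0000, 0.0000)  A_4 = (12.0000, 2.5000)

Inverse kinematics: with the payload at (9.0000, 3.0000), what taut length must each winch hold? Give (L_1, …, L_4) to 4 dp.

L_1: Δ = A_1−P = (3.0000, 2.0000) → ‖Δ‖ = √13.0000 = 3.6056
L_2: Δ = A_2−P = (-9.0000, -0.5000) → ‖Δ‖ = √81.2500 = 9.0139
L_3: Δ = A_3−P = (3.0000, -3.0000) → ‖Δ‖ = √18.0000 = 4.2426
L_4: Δ = A_4−P = (3.0000, -0.5000) → ‖Δ‖ = √9.2500 = 3.0414

(3.6056, 9.0139, 4.2426, 3.0414)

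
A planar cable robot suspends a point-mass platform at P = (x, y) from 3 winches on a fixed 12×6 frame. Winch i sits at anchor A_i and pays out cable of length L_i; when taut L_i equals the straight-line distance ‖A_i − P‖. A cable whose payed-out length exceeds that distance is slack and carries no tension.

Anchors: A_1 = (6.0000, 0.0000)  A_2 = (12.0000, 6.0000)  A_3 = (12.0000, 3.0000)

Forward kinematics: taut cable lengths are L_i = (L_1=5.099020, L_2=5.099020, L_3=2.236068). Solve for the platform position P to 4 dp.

(11.0000, 1.0000)

circle eqns → linear via eq_j − eq_1; set q_j = A_j·A_j − L_j²
q_1 = 36.0000+0.0000−26.0000 = 10.0000
-12.0000·x − 12.0000·y = q_1−q_2 = -144.0000
-12.0000·x − 6.0000·y = q_1−q_3 = -138.0000
solve first two rows → x=11.0000, y=1.0000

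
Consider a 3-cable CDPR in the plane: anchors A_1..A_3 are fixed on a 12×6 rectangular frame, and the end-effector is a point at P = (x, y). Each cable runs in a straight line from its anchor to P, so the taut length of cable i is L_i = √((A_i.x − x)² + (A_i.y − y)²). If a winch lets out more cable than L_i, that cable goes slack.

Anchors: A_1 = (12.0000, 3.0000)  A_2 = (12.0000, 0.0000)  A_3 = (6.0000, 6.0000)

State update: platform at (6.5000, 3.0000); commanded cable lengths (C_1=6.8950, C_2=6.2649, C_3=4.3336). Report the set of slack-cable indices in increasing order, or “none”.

1, 3

cable 1: √((5.5000)²+(0.0000)²)=5.5000, C_1=6.8950: slack
cable 2: √((5.5000)²+(-3.0000)²)=6.2650, C_2=6.2649: taut
cable 3: √((-0.5000)²+(3.0000)²)=3.0414, C_3=4.3336: slack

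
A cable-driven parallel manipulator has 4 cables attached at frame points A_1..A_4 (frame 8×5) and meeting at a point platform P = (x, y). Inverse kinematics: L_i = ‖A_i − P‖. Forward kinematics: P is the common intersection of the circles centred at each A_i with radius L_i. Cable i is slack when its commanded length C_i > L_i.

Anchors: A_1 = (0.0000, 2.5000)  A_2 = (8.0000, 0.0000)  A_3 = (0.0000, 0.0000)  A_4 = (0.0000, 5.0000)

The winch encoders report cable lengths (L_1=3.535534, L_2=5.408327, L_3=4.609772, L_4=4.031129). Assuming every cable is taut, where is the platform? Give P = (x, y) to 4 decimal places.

(3.5000, 3.0000)

circle eqns → linear via eq_j − eq_1; set q_j = A_j·A_j − L_j²
q_1 = 0.0000+6.2500−12.5000 = -6.2500
-16.0000·x + 5.0000·y = q_1−q_2 = -41.0000
0.0000·x + 5.0000·y = q_1−q_3 = 15.0000
0.0000·x − 5.0000·y = q_1−q_4 = -15.0000
solve first two rows → x=3.5000, y=3.0000
check cable 4: ‖A_4−P‖² = 16.2500 ≈ L_4² = 16.2500 ✓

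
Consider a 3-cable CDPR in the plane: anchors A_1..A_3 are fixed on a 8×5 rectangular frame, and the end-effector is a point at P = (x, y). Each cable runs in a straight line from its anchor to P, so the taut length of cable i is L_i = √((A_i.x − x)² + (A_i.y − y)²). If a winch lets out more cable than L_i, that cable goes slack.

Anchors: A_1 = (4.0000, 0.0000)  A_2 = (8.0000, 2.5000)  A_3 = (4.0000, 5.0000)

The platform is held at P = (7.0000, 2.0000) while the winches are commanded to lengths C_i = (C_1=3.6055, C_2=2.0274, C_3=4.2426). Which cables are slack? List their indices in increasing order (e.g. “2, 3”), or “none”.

cable 1: L_1 = ‖A_1−P‖ = 3.6056;  C_1 = 3.6055 → taut
cable 2: L_2 = ‖A_2−P‖ = 1.1180;  C_2 = 2.0274 → slack
cable 3: L_3 = ‖A_3−P‖ = 4.2426;  C_3 = 4.2426 → taut

2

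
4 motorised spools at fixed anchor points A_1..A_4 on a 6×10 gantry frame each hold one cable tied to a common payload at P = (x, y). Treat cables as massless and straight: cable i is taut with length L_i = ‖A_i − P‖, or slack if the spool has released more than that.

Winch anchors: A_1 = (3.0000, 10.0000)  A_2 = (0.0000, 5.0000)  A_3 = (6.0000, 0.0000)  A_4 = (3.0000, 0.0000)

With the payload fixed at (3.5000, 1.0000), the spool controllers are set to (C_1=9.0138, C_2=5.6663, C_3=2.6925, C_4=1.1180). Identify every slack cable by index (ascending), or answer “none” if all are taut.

2

cable 1: √((-0.5000)²+(9.0000)²)=9.0139, C_1=9.0138: taut
cable 2: √((-3.5000)²+(4.0000)²)=5.3151, C_2=5.6663: slack
cable 3: √((2.5000)²+(-1.0000)²)=2.6926, C_3=2.6925: taut
cable 4: √((-0.5000)²+(-1.0000)²)=1.1180, C_4=1.1180: taut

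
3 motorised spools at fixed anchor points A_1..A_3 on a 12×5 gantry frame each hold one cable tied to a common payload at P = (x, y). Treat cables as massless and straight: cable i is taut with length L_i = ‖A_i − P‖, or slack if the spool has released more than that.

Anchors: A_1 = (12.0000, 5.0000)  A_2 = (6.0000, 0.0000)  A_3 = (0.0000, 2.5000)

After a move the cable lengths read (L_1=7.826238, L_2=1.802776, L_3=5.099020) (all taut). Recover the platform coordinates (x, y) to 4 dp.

(5.0000, 1.5000)

each cable: (A_i−P)·(A_i−P) = L_i²; let q_i = ‖A_i‖²−L_i²
q_1 = 144.0000+25.0000−61.2500 = 107.7500
row 1: 12.0000x + 10.0000y = 75.0000  (q_2=32.7500)
row 2: 24.0000x + 5.0000y = 127.5000  (q_3=-19.7500)
Cramer on rows 1–2 → x = 5.0000, y = 1.5000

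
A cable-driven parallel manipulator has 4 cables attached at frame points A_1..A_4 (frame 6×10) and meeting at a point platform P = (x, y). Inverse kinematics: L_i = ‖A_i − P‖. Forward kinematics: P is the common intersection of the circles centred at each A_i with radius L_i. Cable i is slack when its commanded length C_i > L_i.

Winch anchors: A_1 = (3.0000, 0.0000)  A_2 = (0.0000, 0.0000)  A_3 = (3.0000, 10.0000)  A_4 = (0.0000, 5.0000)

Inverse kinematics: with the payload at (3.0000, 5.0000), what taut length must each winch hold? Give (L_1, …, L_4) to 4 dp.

L_1 = √((3.0000−3.0000)² + (0.0000−5.0000)²) = 5.0000
L_2 = √((0.0000−3.0000)² + (0.0000−5.0000)²) = 5.8310
L_3 = √((3.0000−3.0000)² + (10.0000−5.0000)²) = 5.0000
L_4 = √((0.0000−3.0000)² + (5.0000−5.0000)²) = 3.0000

(5.0000, 5.8310, 5.0000, 3.0000)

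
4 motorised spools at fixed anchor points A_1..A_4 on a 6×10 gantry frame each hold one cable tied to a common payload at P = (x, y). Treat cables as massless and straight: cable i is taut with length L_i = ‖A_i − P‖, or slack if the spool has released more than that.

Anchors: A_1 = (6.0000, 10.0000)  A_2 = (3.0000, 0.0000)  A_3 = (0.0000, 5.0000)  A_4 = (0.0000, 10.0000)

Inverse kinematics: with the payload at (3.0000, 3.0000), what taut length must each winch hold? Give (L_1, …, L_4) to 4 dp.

L_1: Δ = A_1−P = (3.0000, 7.0000) → ‖Δ‖ = √58.0000 = 7.6158
L_2: Δ = A_2−P = (0.0000, -3.0000) → ‖Δ‖ = √9.0000 = 3.0000
L_3: Δ = A_3−P = (-3.0000, 2.0000) → ‖Δ‖ = √13.0000 = 3.6056
L_4: Δ = A_4−P = (-3.0000, 7.0000) → ‖Δ‖ = √58.0000 = 7.6158

(7.6158, 3.0000, 3.6056, 7.6158)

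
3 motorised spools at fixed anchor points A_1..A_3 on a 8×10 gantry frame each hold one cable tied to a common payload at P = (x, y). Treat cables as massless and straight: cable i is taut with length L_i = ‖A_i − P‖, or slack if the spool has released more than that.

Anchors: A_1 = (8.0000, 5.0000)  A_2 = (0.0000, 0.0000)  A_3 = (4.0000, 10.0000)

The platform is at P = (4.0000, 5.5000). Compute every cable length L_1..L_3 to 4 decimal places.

cable 1: Δx=4.0000, Δy=-0.5000; L_1 = √(Δx²+Δy²) = 4.0311
cable 2: Δx=-4.0000, Δy=-5.5000; L_2 = √(Δx²+Δy²) = 6.8007
cable 3: Δx=0.0000, Δy=4.5000; L_3 = √(Δx²+Δy²) = 4.5000

(4.0311, 6.8007, 4.5000)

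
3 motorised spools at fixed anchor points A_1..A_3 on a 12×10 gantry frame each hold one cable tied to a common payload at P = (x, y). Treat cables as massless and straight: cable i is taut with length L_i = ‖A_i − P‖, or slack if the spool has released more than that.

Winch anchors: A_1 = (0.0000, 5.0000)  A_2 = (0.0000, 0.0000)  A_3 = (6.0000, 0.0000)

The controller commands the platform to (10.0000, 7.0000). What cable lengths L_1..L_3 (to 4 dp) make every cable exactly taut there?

(10.1980, 12.2066, 8.0623)

cable 1: Δx=-10.0000, Δy=-2.0000; L_1 = √(Δx²+Δy²) = 10.1980
cable 2: Δx=-10.0000, Δy=-7.0000; L_2 = √(Δx²+Δy²) = 12.2066
cable 3: Δx=-4.0000, Δy=-7.0000; L_3 = √(Δx²+Δy²) = 8.0623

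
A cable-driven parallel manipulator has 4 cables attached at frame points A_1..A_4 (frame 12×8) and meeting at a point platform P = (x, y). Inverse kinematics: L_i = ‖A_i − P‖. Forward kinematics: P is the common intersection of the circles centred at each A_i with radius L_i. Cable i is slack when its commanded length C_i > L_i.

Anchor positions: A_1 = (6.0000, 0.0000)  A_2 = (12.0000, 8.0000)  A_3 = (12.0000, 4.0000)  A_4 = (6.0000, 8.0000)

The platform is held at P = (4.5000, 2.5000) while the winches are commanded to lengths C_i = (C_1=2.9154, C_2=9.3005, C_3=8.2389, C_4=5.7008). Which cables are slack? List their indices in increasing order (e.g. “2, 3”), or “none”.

cable 1: L_1 = ‖A_1−P‖ = 2.9155;  C_1 = 2.9154 → taut
cable 2: L_2 = ‖A_2−P‖ = 9.3005;  C_2 = 9.3005 → taut
cable 3: L_3 = ‖A_3−P‖ = 7.6485;  C_3 = 8.2389 → slack
cable 4: L_4 = ‖A_4−P‖ = 5.7009;  C_4 = 5.7008 → taut

3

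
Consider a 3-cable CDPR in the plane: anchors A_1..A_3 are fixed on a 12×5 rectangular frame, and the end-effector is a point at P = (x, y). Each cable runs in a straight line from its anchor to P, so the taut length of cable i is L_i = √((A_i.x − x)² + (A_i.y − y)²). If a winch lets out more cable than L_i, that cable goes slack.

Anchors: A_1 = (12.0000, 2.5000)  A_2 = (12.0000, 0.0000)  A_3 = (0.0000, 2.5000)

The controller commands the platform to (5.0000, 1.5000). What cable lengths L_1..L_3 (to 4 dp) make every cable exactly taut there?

(7.0711, 7.1589, 5.0990)

L_1 = √((12.0000−5.0000)² + (2.5000−1.5000)²) = 7.0711
L_2 = √((12.0000−5.0000)² + (0.0000−1.5000)²) = 7.1589
L_3 = √((0.0000−5.0000)² + (2.5000−1.5000)²) = 5.0990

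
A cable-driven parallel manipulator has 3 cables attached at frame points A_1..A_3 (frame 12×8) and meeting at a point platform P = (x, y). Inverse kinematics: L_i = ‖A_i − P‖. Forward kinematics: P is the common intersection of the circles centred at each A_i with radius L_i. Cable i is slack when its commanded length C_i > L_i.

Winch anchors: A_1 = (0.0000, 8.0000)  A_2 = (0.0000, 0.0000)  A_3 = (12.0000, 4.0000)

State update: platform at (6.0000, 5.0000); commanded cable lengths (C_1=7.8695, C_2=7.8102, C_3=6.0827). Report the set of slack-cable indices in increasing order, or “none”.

1

cable 1: L_1 = ‖A_1−P‖ = 6.7082;  C_1 = 7.8695 → slack
cable 2: L_2 = ‖A_2−P‖ = 7.8102;  C_2 = 7.8102 → taut
cable 3: L_3 = ‖A_3−P‖ = 6.0828;  C_3 = 6.0827 → taut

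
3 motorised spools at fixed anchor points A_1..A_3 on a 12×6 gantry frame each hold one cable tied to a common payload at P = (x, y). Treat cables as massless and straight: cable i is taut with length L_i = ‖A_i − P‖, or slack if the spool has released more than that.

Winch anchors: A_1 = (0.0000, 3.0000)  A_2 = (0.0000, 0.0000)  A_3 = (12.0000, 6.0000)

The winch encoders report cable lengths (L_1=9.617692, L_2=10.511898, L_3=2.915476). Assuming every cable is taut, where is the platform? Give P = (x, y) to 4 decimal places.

each cable: (A_i−P)·(A_i−P) = L_i²; let k_i = ‖A_i‖²−L_i²
k_1 = 0.0000+9.0000−92.5000 = -83.5000
row 1: 0.0000x + 6.0000y = 27.0000  (k_2=-110.5000)
row 2: -24.0000x − 6.0000y = -255.0000  (k_3=171.5000)
Cramer on rows 1–2 → x = 9.5000, y = 4.5000

(9.5000, 4.5000)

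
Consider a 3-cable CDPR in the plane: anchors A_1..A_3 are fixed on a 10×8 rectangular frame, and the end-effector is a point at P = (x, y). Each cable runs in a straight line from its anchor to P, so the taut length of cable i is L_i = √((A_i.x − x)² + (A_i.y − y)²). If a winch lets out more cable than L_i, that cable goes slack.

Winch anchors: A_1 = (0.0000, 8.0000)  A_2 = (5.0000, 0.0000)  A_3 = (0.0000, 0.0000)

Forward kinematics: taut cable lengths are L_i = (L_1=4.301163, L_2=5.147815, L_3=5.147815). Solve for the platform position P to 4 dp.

each cable: (A_i−P)·(A_i−P) = L_i²; let q_i = ‖A_i‖²−L_i²
q_1 = 0.0000+64.0000−18.5000 = 45.5000
row 1: -10.0000x + 16.0000y = 47.0000  (q_2=-1.5000)
row 2: 0.0000x + 16.0000y = 72.0000  (q_3=-26.5000)
Cramer on rows 1–2 → x = 2.5000, y = 4.5000

(2.5000, 4.5000)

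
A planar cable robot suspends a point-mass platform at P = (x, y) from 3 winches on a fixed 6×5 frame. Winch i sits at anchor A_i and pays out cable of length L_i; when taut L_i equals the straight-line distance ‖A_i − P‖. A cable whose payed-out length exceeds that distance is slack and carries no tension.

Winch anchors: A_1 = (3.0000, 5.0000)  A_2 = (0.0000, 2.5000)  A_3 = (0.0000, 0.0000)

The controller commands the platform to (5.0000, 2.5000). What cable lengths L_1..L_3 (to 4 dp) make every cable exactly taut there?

(3.2016, 5.0000, 5.5902)

L_1: Δ = A_1−P = (-2.0000, 2.5000) → ‖Δ‖ = √10.2500 = 3.2016
L_2: Δ = A_2−P = (-5.0000, 0.0000) → ‖Δ‖ = √25.0000 = 5.0000
L_3: Δ = A_3−P = (-5.0000, -2.5000) → ‖Δ‖ = √31.2500 = 5.5902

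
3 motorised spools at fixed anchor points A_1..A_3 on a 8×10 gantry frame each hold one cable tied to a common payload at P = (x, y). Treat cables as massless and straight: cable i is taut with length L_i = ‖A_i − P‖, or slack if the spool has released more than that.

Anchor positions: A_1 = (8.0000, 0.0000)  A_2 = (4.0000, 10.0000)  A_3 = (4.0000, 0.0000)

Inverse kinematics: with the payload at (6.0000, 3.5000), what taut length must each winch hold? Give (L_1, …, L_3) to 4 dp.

cable 1: Δx=2.0000, Δy=-3.5000; L_1 = √(Δx²+Δy²) = 4.0311
cable 2: Δx=-2.0000, Δy=6.5000; L_2 = √(Δx²+Δy²) = 6.8007
cable 3: Δx=-2.0000, Δy=-3.5000; L_3 = √(Δx²+Δy²) = 4.0311

(4.0311, 6.8007, 4.0311)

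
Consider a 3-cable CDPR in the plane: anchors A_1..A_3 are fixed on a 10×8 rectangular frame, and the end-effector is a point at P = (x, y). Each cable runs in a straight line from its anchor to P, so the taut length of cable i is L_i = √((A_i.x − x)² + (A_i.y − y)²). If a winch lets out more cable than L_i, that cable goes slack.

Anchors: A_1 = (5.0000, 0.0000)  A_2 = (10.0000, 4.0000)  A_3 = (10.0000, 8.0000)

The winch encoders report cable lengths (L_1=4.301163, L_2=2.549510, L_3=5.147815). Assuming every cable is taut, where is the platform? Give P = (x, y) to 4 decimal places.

each cable: (A_i−P)·(A_i−P) = L_i²; let q_i = ‖A_i‖²−L_i²
q_1 = 25.0000+0.0000−18.5000 = 6.5000
row 1: -10.0000x − 8.0000y = -103.0000  (q_2=109.5000)
row 2: -10.0000x − 16.0000y = -131.0000  (q_3=137.5000)
Cramer on rows 1–2 → x = 7.5000, y = 3.5000

(7.5000, 3.5000)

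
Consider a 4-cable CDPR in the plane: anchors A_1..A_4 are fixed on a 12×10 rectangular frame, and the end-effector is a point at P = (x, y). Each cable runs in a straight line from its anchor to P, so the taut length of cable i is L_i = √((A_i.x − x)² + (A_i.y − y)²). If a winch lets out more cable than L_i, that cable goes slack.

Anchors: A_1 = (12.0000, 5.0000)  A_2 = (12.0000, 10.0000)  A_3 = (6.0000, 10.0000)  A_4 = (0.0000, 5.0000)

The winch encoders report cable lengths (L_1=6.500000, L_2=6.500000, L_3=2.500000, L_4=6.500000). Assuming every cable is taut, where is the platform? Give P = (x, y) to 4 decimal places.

each cable: (A_i−P)·(A_i−P) = L_i²; let k_i = ‖A_i‖²−L_i²
k_1 = 144.0000+25.0000−42.2500 = 126.7500
row 1: 0.0000x − 10.0000y = -75.0000  (k_2=201.7500)
row 2: 12.0000x − 10.0000y = -3.0000  (k_3=129.7500)
row 3: 24.0000x + 0.0000y = 144.0000  (k_4=-17.2500)
Cramer on rows 1–2 → x = 6.0000, y = 7.5000
check cable 4: ‖A_4−P‖² = 42.2500 ≈ L_4² = 42.2500 ✓

(6.0000, 7.5000)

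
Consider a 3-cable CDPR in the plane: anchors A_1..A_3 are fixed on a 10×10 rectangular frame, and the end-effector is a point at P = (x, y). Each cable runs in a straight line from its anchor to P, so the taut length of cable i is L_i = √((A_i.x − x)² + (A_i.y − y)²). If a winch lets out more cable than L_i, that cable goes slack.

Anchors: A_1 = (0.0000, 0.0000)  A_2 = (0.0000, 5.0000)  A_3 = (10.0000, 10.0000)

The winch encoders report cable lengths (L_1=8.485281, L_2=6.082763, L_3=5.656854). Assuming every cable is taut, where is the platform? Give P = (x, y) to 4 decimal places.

(6.0000, 6.0000)

expand ‖A_i−P‖²=L_i² and subtract eq 1 (k_i ≔ ‖A_i‖²−L_i²)
k_1 = 0.0000+0.0000−72.0000 = -72.0000
eq1−eq2 → [0.0000  -10.0000]·P = -60.0000
eq1−eq3 → [-20.0000  -20.0000]·P = -240.0000
2×2 solve → P = (6.0000, 6.0000)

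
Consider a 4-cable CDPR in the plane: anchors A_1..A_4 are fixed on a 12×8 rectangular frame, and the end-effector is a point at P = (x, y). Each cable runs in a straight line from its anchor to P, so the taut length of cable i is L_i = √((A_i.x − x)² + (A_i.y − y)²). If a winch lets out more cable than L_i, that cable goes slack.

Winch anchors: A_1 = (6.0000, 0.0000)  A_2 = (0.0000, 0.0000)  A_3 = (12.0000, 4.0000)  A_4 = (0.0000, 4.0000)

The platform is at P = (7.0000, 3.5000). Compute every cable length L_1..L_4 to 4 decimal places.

(3.6401, 7.8262, 5.0249, 7.0178)

L_1 = √((6.0000−7.0000)² + (0.0000−3.5000)²) = 3.6401
L_2 = √((0.0000−7.0000)² + (0.0000−3.5000)²) = 7.8262
L_3 = √((12.0000−7.0000)² + (4.0000−3.5000)²) = 5.0249
L_4 = √((0.0000−7.0000)² + (4.0000−3.5000)²) = 7.0178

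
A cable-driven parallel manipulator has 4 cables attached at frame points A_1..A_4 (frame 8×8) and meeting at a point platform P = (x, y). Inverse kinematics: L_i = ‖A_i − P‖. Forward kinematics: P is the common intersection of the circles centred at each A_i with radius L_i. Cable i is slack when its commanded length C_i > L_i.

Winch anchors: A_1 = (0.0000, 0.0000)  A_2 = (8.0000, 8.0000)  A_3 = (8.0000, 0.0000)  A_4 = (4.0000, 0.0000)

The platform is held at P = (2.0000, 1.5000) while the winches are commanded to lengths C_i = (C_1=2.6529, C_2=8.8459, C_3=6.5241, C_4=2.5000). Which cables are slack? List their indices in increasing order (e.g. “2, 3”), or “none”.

cable 1: L_1 = ‖A_1−P‖ = 2.5000;  C_1 = 2.6529 → slack
cable 2: L_2 = ‖A_2−P‖ = 8.8459;  C_2 = 8.8459 → taut
cable 3: L_3 = ‖A_3−P‖ = 6.1847;  C_3 = 6.5241 → slack
cable 4: L_4 = ‖A_4−P‖ = 2.5000;  C_4 = 2.5000 → taut

1, 3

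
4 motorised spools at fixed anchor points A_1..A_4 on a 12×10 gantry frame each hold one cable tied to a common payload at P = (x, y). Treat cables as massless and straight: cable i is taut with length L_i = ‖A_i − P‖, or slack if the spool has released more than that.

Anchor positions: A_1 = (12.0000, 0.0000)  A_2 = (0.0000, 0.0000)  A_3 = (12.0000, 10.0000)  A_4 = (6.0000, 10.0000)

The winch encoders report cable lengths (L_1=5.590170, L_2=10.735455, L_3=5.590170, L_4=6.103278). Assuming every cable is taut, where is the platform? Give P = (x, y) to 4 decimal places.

(9.5000, 5.0000)

expand ‖A_i−P‖²=L_i² and subtract eq 1 (q_i ≔ ‖A_i‖²−L_i²)
q_1 = 144.0000+0.0000−31.2500 = 112.7500
eq1−eq2 → [24.0000  0.0000]·P = 228.0000
eq1−eq3 → [0.0000  -20.0000]·P = -100.0000
eq1−eq4 → [12.0000  -20.0000]·P = 14.0000
2×2 solve → P = (9.5000, 5.0000)
check cable 4: ‖A_4−P‖² = 37.2500 ≈ L_4² = 37.2500 ✓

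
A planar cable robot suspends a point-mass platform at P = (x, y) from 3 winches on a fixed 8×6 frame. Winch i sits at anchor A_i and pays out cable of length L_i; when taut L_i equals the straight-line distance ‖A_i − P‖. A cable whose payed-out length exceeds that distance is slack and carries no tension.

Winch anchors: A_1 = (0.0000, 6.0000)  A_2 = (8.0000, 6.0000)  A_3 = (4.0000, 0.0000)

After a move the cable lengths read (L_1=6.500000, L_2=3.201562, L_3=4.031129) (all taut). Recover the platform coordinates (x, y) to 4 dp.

(6.0000, 3.5000)

circle eqns → linear via eq_j − eq_1; set q_j = A_j·A_j − L_j²
q_1 = 0.0000+36.0000−42.2500 = -6.2500
-16.0000·x + 0.0000·y = q_1−q_2 = -96.0000
-8.0000·x + 12.0000·y = q_1−q_3 = -6.0000
solve first two rows → x=6.0000, y=3.5000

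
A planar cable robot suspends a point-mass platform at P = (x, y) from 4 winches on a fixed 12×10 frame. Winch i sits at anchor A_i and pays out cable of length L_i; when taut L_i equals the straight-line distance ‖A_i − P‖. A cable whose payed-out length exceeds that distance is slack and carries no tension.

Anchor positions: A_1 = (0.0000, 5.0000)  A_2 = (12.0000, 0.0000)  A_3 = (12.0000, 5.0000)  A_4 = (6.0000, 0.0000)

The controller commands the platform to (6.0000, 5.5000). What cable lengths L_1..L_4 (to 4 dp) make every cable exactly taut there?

(6.0208, 8.1394, 6.0208, 5.5000)

cable 1: Δx=-6.0000, Δy=-0.5000; L_1 = √(Δx²+Δy²) = 6.0208
cable 2: Δx=6.0000, Δy=-5.5000; L_2 = √(Δx²+Δy²) = 8.1394
cable 3: Δx=6.0000, Δy=-0.5000; L_3 = √(Δx²+Δy²) = 6.0208
cable 4: Δx=0.0000, Δy=-5.5000; L_4 = √(Δx²+Δy²) = 5.5000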